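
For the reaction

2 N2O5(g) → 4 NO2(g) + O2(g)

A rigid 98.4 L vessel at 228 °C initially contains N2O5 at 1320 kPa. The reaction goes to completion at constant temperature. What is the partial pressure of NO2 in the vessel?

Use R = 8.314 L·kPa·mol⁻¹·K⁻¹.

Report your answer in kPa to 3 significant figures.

n(N2O5)₀ = PV/RT = (1320 × 98.4) / (8.314 × 501.15) = 31.17 mol
n(NO2) = (4/2) × 31.17 = 62.34 mol
P(NO2) = nRT/V = 62.34 × 8.314 × 501.15 / 98.4 = 2640 kPa

2640 kPa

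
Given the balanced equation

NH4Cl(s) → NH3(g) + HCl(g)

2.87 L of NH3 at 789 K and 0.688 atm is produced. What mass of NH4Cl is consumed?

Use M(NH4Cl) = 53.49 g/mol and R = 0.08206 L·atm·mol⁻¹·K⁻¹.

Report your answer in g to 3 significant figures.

1.63 g

n(NH3) = PV/RT = (0.688 × 2.87) / (0.08206 × 789) = 0.03050 mol
n(NH4Cl) = (1/1) × 0.03050 = 0.03050 mol
m(NH4Cl) = 0.03050 × 53.49 = 1.631 g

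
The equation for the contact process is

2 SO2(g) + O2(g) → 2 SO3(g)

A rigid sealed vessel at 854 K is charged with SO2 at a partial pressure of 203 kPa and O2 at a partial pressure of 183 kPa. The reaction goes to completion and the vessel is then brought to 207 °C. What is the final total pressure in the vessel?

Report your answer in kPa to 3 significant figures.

160 kPa

Because the vessel is rigid and T is held at 854 K, work the stoichiometry in partial pressures (P_i = n_iRT/V).
P(O2) required for 203 kPa of SO2 = (1/2) × 203 = 101.5 kPa; available 183 kPa, so SO2 is limiting.
P(O2) remaining = 183 − (1/2) × 203 = 81.50 kPa
P(gaseous products) = (2)/2 × 203 = 203.0 kPa
P_total at 854 K = 81.50 + 203.0 = 284.5 kPa
Scaling to 207 °C: P = 284.5 × 480.15/854 = 160.0 kPa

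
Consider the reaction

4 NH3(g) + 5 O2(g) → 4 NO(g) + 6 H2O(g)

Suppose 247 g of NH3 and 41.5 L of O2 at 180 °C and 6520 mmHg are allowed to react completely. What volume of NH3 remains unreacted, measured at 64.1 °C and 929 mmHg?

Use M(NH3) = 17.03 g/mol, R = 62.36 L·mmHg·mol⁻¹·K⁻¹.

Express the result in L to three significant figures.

155 L

n(NH3) = 247 / 17.03 = 14.50 mol
n(O2) = PV/RT = (6520 × 41.5) / (62.36 × 453.15) = 9.575 mol
For 14.50 mol NH3, stoichiometry requires (5/4) × 14.50 = 18.12 mol O2; 9.575 mol is available, so O2 is limiting.
n(NH3) consumed = (4/5) × 9.575 = 7.660 mol; remaining = 14.50 − 7.660 = 6.840 mol
V(NH3) = nRT/P = 6.840 × 62.36 × 337.25 / 929 = 154.8 L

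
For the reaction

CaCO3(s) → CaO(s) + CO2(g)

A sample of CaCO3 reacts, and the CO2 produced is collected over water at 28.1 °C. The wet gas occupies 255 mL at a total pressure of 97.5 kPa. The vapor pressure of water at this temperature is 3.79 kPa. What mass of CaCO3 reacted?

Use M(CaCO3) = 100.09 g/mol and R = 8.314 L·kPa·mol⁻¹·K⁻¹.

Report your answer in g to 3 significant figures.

P(CO2) = 97.5 − 3.79 = 93.71 kPa
n(CO2) = PV/RT = (93.71 × 0.2550) / (8.314 × 301.25) = 0.009541 mol
n(CaCO3) = (1/1) × 0.009541 = 0.009541 mol
m(CaCO3) = 0.009541 × 100.09 = 0.9550 g

0.955 g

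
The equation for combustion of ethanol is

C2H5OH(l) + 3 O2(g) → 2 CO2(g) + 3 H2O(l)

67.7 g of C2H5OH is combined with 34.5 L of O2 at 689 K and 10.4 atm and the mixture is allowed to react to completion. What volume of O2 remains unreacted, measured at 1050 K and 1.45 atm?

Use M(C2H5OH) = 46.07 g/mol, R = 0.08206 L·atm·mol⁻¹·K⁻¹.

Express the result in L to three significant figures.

115 L

n(C2H5OH) = 67.7 / 46.07 = 1.470 mol
n(O2) = PV/RT = (10.4 × 34.5) / (0.08206 × 689) = 6.346 mol
For 1.470 mol C2H5OH, stoichiometry requires (3/1) × 1.470 = 4.410 mol O2; 6.346 mol is available, so C2H5OH is limiting.
n(O2) consumed = (3/1) × 1.470 = 4.410 mol; remaining = 6.346 − 4.410 = 1.936 mol
V(O2) = nRT/P = 1.936 × 0.08206 × 1050 / 1.45 = 115.0 L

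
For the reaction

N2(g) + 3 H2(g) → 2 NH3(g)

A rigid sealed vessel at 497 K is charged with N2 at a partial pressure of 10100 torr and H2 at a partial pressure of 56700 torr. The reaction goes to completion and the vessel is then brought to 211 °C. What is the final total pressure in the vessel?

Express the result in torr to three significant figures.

45400 torr

At constant V, partial pressures at 497 K are proportional to moles, so apply stoichiometry directly to pressures.
P(H2) required for 10100 torr of N2 = (3/1) × 10100 = 30300 torr; available 56700 torr, so N2 is limiting.
P(H2) remaining = 56700 − (3/1) × 10100 = 26400 torr
P(gaseous products) = (2)/1 × 10100 = 20200 torr
P_total at 497 K = 26400 + 20200 = 46600 torr
Scaling to 211 °C: P = 46600 × 484.15/497 = 45400 torr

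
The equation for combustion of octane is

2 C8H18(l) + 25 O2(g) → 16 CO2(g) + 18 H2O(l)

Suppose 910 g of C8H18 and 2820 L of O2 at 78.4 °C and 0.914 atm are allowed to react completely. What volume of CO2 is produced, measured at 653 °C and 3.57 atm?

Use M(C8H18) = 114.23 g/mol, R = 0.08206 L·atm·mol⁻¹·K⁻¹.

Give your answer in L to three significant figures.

1220 L

n(C8H18) = 910 / 114.23 = 7.966 mol
n(O2) = PV/RT = (0.914 × 2820) / (0.08206 × 351.55) = 89.35 mol
For 7.966 mol C8H18, stoichiometry requires (25/2) × 7.966 = 99.58 mol O2; 89.35 mol is available, so O2 is limiting.
n(CO2) = (16/25) × 89.35 = 57.18 mol
V(CO2) = nRT/P = 57.18 × 0.08206 × 926.15 / 3.57 = 1217 L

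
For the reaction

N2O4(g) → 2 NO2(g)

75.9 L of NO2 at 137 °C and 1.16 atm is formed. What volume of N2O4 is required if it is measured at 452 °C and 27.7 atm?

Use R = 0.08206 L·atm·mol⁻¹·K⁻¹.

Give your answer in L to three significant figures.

2.81 L

n(NO2) = PV/RT = (1.16 × 75.9) / (0.08206 × 410.15) = 2.616 mol
n(N2O4) = (1/2) × 2.616 = 1.308 mol
V = nRT/P = 1.308 × 0.08206 × 725.15 / 27.7 = 2.810 L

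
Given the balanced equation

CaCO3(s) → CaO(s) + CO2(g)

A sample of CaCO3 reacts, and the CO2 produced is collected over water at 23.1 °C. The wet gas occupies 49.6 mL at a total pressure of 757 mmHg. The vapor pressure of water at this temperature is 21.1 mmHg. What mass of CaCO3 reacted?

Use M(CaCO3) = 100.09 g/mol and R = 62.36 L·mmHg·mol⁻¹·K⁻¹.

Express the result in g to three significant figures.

0.198 g

P(CO2) = 757 − 21.1 = 735.9 mmHg
n(CO2) = PV/RT = (735.9 × 0.04960) / (62.36 × 296.25) = 0.001976 mol
n(CaCO3) = (1/1) × 0.001976 = 0.001976 mol
m(CaCO3) = 0.001976 × 100.09 = 0.1978 g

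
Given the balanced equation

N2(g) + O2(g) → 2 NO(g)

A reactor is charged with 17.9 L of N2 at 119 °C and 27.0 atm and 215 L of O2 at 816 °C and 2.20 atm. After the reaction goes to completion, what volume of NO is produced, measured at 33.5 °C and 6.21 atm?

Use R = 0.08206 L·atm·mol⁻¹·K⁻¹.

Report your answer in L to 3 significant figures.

42.9 L

n(N2) = PV/RT = (27.0 × 17.9) / (0.08206 × 392.15) = 15.02 mol
n(O2) = PV/RT = (2.20 × 215) / (0.08206 × 1089.15) = 5.292 mol
For 15.02 mol N2, stoichiometry requires (1/1) × 15.02 = 15.02 mol O2; 5.292 mol is available, so O2 is limiting.
n(NO) = (2/1) × 5.292 = 10.58 mol
V(NO) = nRT/P = 10.58 × 0.08206 × 306.65 / 6.21 = 42.87 L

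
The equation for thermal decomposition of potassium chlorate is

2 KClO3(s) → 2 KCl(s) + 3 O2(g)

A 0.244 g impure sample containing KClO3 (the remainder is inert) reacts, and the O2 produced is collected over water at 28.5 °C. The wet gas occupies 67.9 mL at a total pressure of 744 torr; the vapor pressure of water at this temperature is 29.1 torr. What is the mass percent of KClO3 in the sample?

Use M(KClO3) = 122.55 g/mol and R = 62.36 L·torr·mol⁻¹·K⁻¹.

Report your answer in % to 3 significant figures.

P(O2) = 744 − 29.1 = 714.9 torr
n(O2) = PV/RT = (714.9 × 0.06790) / (62.36 × 301.65) = 0.002581 mol
n(KClO3) = (2/3) × 0.002581 = 0.001721 mol
m(KClO3) = 0.001721 × 122.55 = 0.2109 g
%KClO3 = 0.2109 / 0.244 × 100 = 86.43%

86.4 %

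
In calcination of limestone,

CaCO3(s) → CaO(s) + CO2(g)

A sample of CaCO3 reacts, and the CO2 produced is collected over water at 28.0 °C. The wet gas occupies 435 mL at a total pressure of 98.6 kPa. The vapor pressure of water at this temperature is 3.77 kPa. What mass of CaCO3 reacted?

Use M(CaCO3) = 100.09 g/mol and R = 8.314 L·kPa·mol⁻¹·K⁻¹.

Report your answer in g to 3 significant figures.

1.65 g

P(CO2) = 98.6 − 3.77 = 94.83 kPa
n(CO2) = PV/RT = (94.83 × 0.4350) / (8.314 × 301.15) = 0.01648 mol
n(CaCO3) = (1/1) × 0.01648 = 0.01648 mol
m(CaCO3) = 0.01648 × 100.09 = 1.649 g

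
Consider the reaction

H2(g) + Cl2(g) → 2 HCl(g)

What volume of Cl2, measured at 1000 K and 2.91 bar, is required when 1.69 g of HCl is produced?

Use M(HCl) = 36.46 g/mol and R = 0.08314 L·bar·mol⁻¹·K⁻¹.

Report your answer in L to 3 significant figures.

n(HCl) = 1.690 / 36.46 = 0.04635 mol
n(Cl2) = (1/2) × 0.04635 = 0.02318 mol
V = nRT/P = 0.02318 × 0.08314 × 1000 / 2.91 = 0.6623 L

0.662 L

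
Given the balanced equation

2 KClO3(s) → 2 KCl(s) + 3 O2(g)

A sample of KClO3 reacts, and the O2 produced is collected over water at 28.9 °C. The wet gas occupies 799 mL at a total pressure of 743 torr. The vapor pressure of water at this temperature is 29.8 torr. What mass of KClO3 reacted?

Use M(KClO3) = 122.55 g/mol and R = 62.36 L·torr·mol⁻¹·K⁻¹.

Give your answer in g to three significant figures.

2.47 g

P(O2) = 743 − 29.8 = 713.2 torr
n(O2) = PV/RT = (713.2 × 0.7990) / (62.36 × 302.05) = 0.03025 mol
n(KClO3) = (2/3) × 0.03025 = 0.02017 mol
m(KClO3) = 0.02017 × 122.55 = 2.472 g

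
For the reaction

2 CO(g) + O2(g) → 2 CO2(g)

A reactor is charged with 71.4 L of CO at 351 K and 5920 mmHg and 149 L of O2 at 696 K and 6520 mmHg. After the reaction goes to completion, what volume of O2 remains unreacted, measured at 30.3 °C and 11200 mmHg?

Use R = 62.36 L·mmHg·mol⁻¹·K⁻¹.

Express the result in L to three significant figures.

n(CO) = PV/RT = (5920 × 71.4) / (62.36 × 351) = 19.31 mol
n(O2) = PV/RT = (6520 × 149) / (62.36 × 696) = 22.38 mol
For 19.31 mol CO, stoichiometry requires (1/2) × 19.31 = 9.655 mol O2; 22.38 mol is available, so CO is limiting.
n(O2) consumed = (1/2) × 19.31 = 9.655 mol; remaining = 22.38 − 9.655 = 12.72 mol
V(O2) = nRT/P = 12.72 × 62.36 × 303.45 / 11200 = 21.49 L

21.5 L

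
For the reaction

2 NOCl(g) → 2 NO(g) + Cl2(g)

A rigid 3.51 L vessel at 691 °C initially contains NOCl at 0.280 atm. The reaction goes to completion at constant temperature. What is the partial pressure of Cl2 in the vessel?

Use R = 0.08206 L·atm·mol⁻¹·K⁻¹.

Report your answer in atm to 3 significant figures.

n(NOCl)₀ = PV/RT = (0.280 × 3.51) / (0.08206 × 964.15) = 0.01242 mol
n(Cl2) = (1/2) × 0.01242 = 0.006210 mol
P(Cl2) = nRT/V = 0.006210 × 0.08206 × 964.15 / 3.51 = 0.1400 atm

0.140 atm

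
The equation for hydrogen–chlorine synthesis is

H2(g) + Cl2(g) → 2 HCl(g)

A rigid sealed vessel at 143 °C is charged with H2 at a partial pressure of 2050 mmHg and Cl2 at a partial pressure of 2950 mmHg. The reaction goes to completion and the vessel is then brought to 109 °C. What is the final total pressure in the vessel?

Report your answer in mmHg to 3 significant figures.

4590 mmHg

Because the vessel is rigid and T is held at 143 °C, work the stoichiometry in partial pressures (P_i = n_iRT/V).
P(Cl2) required for 2050 mmHg of H2 = (1/1) × 2050 = 2050 mmHg; available 2950 mmHg, so H2 is limiting.
P(Cl2) remaining = 2950 − (1/1) × 2050 = 900.0 mmHg
P(gaseous products) = (2)/1 × 2050 = 4100 mmHg
P_total at 143 °C = 900.0 + 4100 = 5000 mmHg
Scaling to 109 °C: P = 5000 × 382.15/416.15 = 4591 mmHg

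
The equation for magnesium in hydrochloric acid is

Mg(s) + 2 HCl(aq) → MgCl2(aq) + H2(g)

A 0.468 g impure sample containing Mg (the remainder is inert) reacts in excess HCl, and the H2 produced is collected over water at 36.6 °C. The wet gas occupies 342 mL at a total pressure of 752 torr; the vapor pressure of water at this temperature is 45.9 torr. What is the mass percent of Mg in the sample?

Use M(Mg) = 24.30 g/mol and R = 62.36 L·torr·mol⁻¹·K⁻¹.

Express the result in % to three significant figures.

P(H2) = 752 − 45.9 = 706.1 torr
n(H2) = PV/RT = (706.1 × 0.3420) / (62.36 × 309.75) = 0.01250 mol
n(Mg) = (1/1) × 0.01250 = 0.01250 mol
m(Mg) = 0.01250 × 24.30 = 0.3038 g
%Mg = 0.3038 / 0.468 × 100 = 64.91%

64.9 %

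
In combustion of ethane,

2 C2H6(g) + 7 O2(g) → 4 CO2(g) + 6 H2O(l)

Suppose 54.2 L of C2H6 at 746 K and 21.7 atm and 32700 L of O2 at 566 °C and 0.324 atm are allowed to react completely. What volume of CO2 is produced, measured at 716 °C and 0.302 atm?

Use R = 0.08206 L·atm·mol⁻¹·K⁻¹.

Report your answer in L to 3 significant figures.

n(C2H6) = PV/RT = (21.7 × 54.2) / (0.08206 × 746) = 19.21 mol
n(O2) = PV/RT = (0.324 × 32700) / (0.08206 × 839.15) = 153.9 mol
For 19.21 mol C2H6, stoichiometry requires (7/2) × 19.21 = 67.23 mol O2; 153.9 mol is available, so C2H6 is limiting.
n(CO2) = (4/2) × 19.21 = 38.42 mol
V(CO2) = nRT/P = 38.42 × 0.08206 × 989.15 / 0.302 = 10330 L

10300 L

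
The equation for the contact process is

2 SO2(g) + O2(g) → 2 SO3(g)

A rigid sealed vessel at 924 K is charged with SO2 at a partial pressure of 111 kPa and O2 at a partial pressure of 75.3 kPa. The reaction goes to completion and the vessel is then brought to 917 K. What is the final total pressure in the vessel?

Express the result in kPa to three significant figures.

Because the vessel is rigid and T is held at 924 K, work the stoichiometry in partial pressures (P_i = n_iRT/V).
P(O2) required for 111 kPa of SO2 = (1/2) × 111 = 55.50 kPa; available 75.3 kPa, so SO2 is limiting.
P(O2) remaining = 75.3 − (1/2) × 111 = 19.80 kPa
P(gaseous products) = (2)/2 × 111 = 111.0 kPa
P_total at 924 K = 19.80 + 111.0 = 130.8 kPa
Scaling to 917 K: P = 130.8 × 917/924 = 129.8 kPa

130 kPa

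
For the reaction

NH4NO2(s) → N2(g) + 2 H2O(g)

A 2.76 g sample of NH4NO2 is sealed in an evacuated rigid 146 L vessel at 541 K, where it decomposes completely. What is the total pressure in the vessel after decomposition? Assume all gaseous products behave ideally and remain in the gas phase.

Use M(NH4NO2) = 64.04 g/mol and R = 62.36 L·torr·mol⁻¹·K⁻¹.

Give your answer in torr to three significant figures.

n(NH4NO2) = 2.76 / 64.04 = 0.04310 mol
n(gas produced) = (3/1) × 0.04310 = 0.1293 mol
P = nRT/V = 0.1293 × 62.36 × 541 / 146 = 29.88 torr

29.9 torr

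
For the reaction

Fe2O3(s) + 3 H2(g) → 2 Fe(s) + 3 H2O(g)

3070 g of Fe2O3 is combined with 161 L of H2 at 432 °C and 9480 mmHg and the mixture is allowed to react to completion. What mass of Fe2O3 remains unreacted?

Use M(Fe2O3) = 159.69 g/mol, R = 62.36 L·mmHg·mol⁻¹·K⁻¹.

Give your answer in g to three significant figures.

1220 g

n(Fe2O3) = 3070 / 159.69 = 19.22 mol
n(H2) = PV/RT = (9480 × 161) / (62.36 × 705.15) = 34.71 mol
For 19.22 mol Fe2O3, stoichiometry requires (3/1) × 19.22 = 57.66 mol H2; 34.71 mol is available, so H2 is limiting.
n(Fe2O3) consumed = (1/3) × 34.71 = 11.57 mol; remaining = 19.22 − 11.57 = 7.650 mol
m(Fe2O3) = 7.650 × 159.69 = 1222 g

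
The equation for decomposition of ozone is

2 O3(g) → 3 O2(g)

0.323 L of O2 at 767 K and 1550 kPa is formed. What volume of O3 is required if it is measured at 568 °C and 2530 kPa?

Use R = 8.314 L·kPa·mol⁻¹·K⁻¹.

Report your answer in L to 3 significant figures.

0.145 L

n(O2) = PV/RT = (1550 × 0.323) / (8.314 × 767) = 0.07851 mol
n(O3) = (2/3) × 0.07851 = 0.05234 mol
V = nRT/P = 0.05234 × 8.314 × 841.15 / 2530 = 0.1447 L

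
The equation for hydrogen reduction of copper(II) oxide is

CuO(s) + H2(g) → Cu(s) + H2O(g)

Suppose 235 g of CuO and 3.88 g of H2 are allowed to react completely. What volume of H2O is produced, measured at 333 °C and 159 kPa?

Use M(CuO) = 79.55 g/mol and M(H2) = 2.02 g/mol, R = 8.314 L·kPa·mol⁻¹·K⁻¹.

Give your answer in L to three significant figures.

60.9 L

n(CuO) = 235 / 79.55 = 2.954 mol
n(H2) = 3.88 / 2.02 = 1.921 mol
For 2.954 mol CuO, stoichiometry requires (1/1) × 2.954 = 2.954 mol H2; 1.921 mol is available, so H2 is limiting.
n(H2O) = (1/1) × 1.921 = 1.921 mol
V(H2O) = nRT/P = 1.921 × 8.314 × 606.15 / 159 = 60.89 L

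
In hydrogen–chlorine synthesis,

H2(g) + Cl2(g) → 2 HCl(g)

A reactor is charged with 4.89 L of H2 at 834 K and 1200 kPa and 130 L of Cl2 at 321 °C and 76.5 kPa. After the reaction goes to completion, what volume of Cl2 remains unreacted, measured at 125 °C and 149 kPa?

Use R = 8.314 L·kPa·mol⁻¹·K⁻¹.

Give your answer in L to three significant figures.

n(H2) = PV/RT = (1200 × 4.89) / (8.314 × 834) = 0.8463 mol
n(Cl2) = PV/RT = (76.5 × 130) / (8.314 × 594.15) = 2.013 mol
For 0.8463 mol H2, stoichiometry requires (1/1) × 0.8463 = 0.8463 mol Cl2; 2.013 mol is available, so H2 is limiting.
n(Cl2) consumed = (1/1) × 0.8463 = 0.8463 mol; remaining = 2.013 − 0.8463 = 1.167 mol
V(Cl2) = nRT/P = 1.167 × 8.314 × 398.15 / 149 = 25.93 L

25.9 L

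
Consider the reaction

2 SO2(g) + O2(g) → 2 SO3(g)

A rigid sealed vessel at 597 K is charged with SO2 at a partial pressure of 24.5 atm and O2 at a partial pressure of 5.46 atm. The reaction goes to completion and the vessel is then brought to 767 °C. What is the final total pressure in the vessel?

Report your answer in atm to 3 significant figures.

Because the vessel is rigid and T is held at 597 K, work the stoichiometry in partial pressures (P_i = n_iRT/V).
P(O2) required for 24.5 atm of SO2 = (1/2) × 24.5 = 12.25 atm; available 5.46 atm, so O2 is limiting.
P(SO2) remaining = 24.5 − (2/1) × 5.46 = 13.58 atm
P(gaseous products) = (2)/1 × 5.46 = 10.92 atm
P_total at 597 K = 13.58 + 10.92 = 24.50 atm
Scaling to 767 °C: P = 24.50 × 1040.15/597 = 42.69 atm

42.7 atm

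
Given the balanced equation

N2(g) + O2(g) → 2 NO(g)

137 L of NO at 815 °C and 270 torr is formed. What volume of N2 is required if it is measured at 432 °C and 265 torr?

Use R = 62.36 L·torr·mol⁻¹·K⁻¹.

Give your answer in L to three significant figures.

n(NO) = PV/RT = (270 × 137) / (62.36 × 1088.15) = 0.5451 mol
n(N2) = (1/2) × 0.5451 = 0.2726 mol
V = nRT/P = 0.2726 × 62.36 × 705.15 / 265 = 45.23 L

45.2 L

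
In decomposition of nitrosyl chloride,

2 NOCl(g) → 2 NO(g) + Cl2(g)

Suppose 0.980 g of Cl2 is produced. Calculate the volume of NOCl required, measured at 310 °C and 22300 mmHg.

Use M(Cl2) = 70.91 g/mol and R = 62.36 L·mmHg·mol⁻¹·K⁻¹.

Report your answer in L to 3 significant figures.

n(Cl2) = 0.9800 / 70.91 = 0.01382 mol
n(NOCl) = (2/1) × 0.01382 = 0.02764 mol
V = nRT/P = 0.02764 × 62.36 × 583.15 / 22300 = 0.04507 L

0.0451 L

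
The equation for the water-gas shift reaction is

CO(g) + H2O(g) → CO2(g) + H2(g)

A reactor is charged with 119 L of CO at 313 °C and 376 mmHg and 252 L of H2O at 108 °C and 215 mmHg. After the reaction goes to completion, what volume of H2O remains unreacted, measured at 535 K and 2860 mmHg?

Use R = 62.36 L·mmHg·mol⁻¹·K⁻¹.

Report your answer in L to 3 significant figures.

12.3 L

n(CO) = PV/RT = (376 × 119) / (62.36 × 586.15) = 1.224 mol
n(H2O) = PV/RT = (215 × 252) / (62.36 × 381.15) = 2.279 mol
For 1.224 mol CO, stoichiometry requires (1/1) × 1.224 = 1.224 mol H2O; 2.279 mol is available, so CO is limiting.
n(H2O) consumed = (1/1) × 1.224 = 1.224 mol; remaining = 2.279 − 1.224 = 1.055 mol
V(H2O) = nRT/P = 1.055 × 62.36 × 535 / 2860 = 12.31 L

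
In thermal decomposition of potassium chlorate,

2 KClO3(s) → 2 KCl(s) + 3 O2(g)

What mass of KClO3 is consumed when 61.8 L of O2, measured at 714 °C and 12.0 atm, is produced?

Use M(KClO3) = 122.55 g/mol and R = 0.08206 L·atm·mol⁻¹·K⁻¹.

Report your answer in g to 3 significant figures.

n(O2) = PV/RT = (12.0 × 61.8) / (0.08206 × 987.15) = 9.155 mol
n(KClO3) = (2/3) × 9.155 = 6.103 mol
m(KClO3) = 6.103 × 122.55 = 747.9 g

748 g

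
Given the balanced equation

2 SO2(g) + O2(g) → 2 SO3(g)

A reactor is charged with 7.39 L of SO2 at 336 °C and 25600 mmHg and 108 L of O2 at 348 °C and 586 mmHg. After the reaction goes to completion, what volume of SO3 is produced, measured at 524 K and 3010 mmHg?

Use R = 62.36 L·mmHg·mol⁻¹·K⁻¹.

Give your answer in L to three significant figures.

35.5 L

n(SO2) = PV/RT = (25600 × 7.39) / (62.36 × 609.15) = 4.980 mol
n(O2) = PV/RT = (586 × 108) / (62.36 × 621.15) = 1.634 mol
For 4.980 mol SO2, stoichiometry requires (1/2) × 4.980 = 2.490 mol O2; 1.634 mol is available, so O2 is limiting.
n(SO3) = (2/1) × 1.634 = 3.268 mol
V(SO3) = nRT/P = 3.268 × 62.36 × 524 / 3010 = 35.48 L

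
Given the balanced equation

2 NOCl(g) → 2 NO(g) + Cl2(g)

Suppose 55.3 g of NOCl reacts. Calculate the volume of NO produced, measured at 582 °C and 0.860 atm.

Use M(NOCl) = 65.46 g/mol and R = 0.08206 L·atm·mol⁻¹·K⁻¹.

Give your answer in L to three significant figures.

68.9 L

n(NOCl) = 55.30 / 65.46 = 0.8448 mol
n(NO) = (2/2) × 0.8448 = 0.8448 mol
V = nRT/P = 0.8448 × 0.08206 × 855.15 / 0.860 = 68.93 L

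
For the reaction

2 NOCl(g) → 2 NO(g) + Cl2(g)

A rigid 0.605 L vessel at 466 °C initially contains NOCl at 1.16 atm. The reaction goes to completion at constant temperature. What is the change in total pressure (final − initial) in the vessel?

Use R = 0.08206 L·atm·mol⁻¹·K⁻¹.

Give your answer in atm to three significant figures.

0.580 atm

At constant T and V, P ∝ n(gas): 2 mol gas → 3 mol gas.
P_final = (3/2) × 1.16 = 1.740 atm; ΔP = 1.740 − 1.16 = 0.5800 atm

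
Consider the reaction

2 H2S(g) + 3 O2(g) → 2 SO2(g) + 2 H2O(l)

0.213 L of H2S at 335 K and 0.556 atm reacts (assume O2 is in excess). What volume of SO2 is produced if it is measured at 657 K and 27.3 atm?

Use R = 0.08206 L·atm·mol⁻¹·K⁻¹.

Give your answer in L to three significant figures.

n(H2S) = PV/RT = (0.556 × 0.213) / (0.08206 × 335) = 0.004308 mol
n(SO2) = (2/2) × 0.004308 = 0.004308 mol
V = nRT/P = 0.004308 × 0.08206 × 657 / 27.3 = 0.008508 L

0.00851 L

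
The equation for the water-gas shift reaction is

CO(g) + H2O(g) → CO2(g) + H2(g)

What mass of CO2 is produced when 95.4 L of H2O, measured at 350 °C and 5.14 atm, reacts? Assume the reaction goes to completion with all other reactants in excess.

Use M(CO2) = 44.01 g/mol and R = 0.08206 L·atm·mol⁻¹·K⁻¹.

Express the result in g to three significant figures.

n(H2O) = PV/RT = (5.14 × 95.4) / (0.08206 × 623.15) = 9.589 mol
n(CO2) = (1/1) × 9.589 = 9.589 mol
m(CO2) = 9.589 × 44.01 = 422.0 g

422 g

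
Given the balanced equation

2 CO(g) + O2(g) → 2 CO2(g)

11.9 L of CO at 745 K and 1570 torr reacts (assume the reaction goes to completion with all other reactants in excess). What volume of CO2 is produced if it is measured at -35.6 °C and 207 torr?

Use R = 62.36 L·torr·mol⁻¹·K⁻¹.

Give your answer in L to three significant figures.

28.8 L

n(CO) = PV/RT = (1570 × 11.9) / (62.36 × 745) = 0.4021 mol
n(CO2) = (2/2) × 0.4021 = 0.4021 mol
V = nRT/P = 0.4021 × 62.36 × 237.55 / 207 = 28.78 L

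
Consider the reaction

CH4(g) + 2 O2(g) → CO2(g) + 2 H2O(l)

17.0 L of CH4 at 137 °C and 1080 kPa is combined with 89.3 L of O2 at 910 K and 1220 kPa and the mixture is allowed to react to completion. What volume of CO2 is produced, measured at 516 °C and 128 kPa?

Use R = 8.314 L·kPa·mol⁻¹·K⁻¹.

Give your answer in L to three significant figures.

276 L

n(CH4) = PV/RT = (1080 × 17.0) / (8.314 × 410.15) = 5.384 mol
n(O2) = PV/RT = (1220 × 89.3) / (8.314 × 910) = 14.40 mol
For 5.384 mol CH4, stoichiometry requires (2/1) × 5.384 = 10.77 mol O2; 14.40 mol is available, so CH4 is limiting.
n(CO2) = (1/1) × 5.384 = 5.384 mol
V(CO2) = nRT/P = 5.384 × 8.314 × 789.15 / 128 = 276.0 L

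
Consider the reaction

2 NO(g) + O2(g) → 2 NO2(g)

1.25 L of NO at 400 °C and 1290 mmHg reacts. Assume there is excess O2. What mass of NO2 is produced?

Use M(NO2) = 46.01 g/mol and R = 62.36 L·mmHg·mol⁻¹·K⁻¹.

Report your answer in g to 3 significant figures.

n(NO) = PV/RT = (1290 × 1.25) / (62.36 × 673.15) = 0.03841 mol
n(NO2) = (2/2) × 0.03841 = 0.03841 mol
m(NO2) = 0.03841 × 46.01 = 1.767 g

1.77 g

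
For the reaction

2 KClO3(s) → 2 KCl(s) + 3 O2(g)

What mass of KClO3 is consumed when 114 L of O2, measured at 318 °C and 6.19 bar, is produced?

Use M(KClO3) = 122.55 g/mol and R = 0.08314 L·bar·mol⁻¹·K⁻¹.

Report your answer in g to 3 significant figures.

n(O2) = PV/RT = (6.19 × 114) / (0.08314 × 591.15) = 14.36 mol
n(KClO3) = (2/3) × 14.36 = 9.573 mol
m(KClO3) = 9.573 × 122.55 = 1173 g

1170 g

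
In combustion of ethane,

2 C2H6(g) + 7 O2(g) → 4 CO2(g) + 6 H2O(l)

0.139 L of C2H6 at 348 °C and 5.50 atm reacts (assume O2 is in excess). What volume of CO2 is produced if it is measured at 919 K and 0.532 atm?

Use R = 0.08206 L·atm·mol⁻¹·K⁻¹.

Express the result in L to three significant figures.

4.25 L

n(C2H6) = PV/RT = (5.50 × 0.139) / (0.08206 × 621.15) = 0.01500 mol
n(CO2) = (4/2) × 0.01500 = 0.03000 mol
V = nRT/P = 0.03000 × 0.08206 × 919 / 0.532 = 4.253 L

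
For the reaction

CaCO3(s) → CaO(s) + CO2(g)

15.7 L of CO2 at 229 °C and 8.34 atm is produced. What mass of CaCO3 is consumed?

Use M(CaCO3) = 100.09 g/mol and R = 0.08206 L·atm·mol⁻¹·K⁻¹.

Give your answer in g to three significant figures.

318 g

n(CO2) = PV/RT = (8.34 × 15.7) / (0.08206 × 502.15) = 3.178 mol
n(CaCO3) = (1/1) × 3.178 = 3.178 mol
m(CaCO3) = 3.178 × 100.09 = 318.1 g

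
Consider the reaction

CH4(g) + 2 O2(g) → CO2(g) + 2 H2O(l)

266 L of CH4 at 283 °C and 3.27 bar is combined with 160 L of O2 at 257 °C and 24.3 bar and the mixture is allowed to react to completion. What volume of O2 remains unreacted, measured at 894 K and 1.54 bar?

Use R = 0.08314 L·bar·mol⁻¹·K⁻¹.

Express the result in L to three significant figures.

2440 L

n(CH4) = PV/RT = (3.27 × 266) / (0.08314 × 556.15) = 18.81 mol
n(O2) = PV/RT = (24.3 × 160) / (0.08314 × 530.15) = 88.21 mol
For 18.81 mol CH4, stoichiometry requires (2/1) × 18.81 = 37.62 mol O2; 88.21 mol is available, so CH4 is limiting.
n(O2) consumed = (2/1) × 18.81 = 37.62 mol; remaining = 88.21 − 37.62 = 50.59 mol
V(O2) = nRT/P = 50.59 × 0.08314 × 894 / 1.54 = 2442 L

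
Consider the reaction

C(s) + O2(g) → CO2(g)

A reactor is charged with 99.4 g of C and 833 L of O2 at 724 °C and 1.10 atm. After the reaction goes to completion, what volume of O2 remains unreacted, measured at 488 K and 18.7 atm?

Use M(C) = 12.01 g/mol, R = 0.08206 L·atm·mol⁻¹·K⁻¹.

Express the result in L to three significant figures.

n(C) = 99.4 / 12.01 = 8.276 mol
n(O2) = PV/RT = (1.10 × 833) / (0.08206 × 997.15) = 11.20 mol
For 8.276 mol C, stoichiometry requires (1/1) × 8.276 = 8.276 mol O2; 11.20 mol is available, so C is limiting.
n(O2) consumed = (1/1) × 8.276 = 8.276 mol; remaining = 11.20 − 8.276 = 2.924 mol
V(O2) = nRT/P = 2.924 × 0.08206 × 488 / 18.7 = 6.262 L

6.26 L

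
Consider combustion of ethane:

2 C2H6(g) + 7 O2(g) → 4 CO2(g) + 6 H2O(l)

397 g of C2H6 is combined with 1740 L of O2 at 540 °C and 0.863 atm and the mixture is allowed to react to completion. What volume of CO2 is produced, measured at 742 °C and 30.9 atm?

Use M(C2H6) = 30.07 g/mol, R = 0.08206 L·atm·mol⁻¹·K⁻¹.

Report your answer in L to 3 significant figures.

n(C2H6) = 397 / 30.07 = 13.20 mol
n(O2) = PV/RT = (0.863 × 1740) / (0.08206 × 813.15) = 22.50 mol
For 13.20 mol C2H6, stoichiometry requires (7/2) × 13.20 = 46.20 mol O2; 22.50 mol is available, so O2 is limiting.
n(CO2) = (4/7) × 22.50 = 12.86 mol
V(CO2) = nRT/P = 12.86 × 0.08206 × 1015.15 / 30.9 = 34.67 L

34.7 L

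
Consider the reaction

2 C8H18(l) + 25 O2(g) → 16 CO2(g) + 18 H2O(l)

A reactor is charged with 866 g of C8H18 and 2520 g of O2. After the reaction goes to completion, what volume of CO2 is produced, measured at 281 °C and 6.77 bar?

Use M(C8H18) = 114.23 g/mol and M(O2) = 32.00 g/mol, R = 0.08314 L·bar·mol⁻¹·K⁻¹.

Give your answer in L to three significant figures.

n(C8H18) = 866 / 114.23 = 7.581 mol
n(O2) = 2520 / 32.00 = 78.75 mol
For 7.581 mol C8H18, stoichiometry requires (25/2) × 7.581 = 94.76 mol O2; 78.75 mol is available, so O2 is limiting.
n(CO2) = (16/25) × 78.75 = 50.40 mol
V(CO2) = nRT/P = 50.40 × 0.08314 × 554.15 / 6.77 = 343.0 L

343 L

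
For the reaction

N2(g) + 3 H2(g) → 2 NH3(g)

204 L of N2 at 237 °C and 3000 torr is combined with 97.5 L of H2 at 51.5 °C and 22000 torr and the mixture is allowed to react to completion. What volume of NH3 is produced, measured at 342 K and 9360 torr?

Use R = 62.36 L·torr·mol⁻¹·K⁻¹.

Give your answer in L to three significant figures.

n(N2) = PV/RT = (3000 × 204) / (62.36 × 510.15) = 19.24 mol
n(H2) = PV/RT = (22000 × 97.5) / (62.36 × 324.65) = 106.0 mol
For 19.24 mol N2, stoichiometry requires (3/1) × 19.24 = 57.72 mol H2; 106.0 mol is available, so N2 is limiting.
n(NH3) = (2/1) × 19.24 = 38.48 mol
V(NH3) = nRT/P = 38.48 × 62.36 × 342 / 9360 = 87.68 L

87.7 L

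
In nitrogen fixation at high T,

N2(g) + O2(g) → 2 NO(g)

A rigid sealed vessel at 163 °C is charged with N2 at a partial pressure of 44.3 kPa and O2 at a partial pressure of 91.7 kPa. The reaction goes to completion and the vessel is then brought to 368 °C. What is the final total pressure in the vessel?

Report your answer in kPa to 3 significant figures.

200 kPa

With V and T fixed, P_i ∝ n_i, so the mole ratios apply directly to partial pressures at 163 °C.
P(O2) required for 44.3 kPa of N2 = (1/1) × 44.3 = 44.30 kPa; available 91.7 kPa, so N2 is limiting.
P(O2) remaining = 91.7 − (1/1) × 44.3 = 47.40 kPa
P(gaseous products) = (2)/1 × 44.3 = 88.60 kPa
P_total at 163 °C = 47.40 + 88.60 = 136.0 kPa
Scaling to 368 °C: P = 136.0 × 641.15/436.15 = 199.9 kPa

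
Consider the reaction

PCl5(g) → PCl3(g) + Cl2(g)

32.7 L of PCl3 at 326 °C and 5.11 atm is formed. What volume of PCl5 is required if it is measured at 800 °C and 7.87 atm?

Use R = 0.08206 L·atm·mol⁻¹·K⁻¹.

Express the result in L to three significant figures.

38.0 L

n(PCl3) = PV/RT = (5.11 × 32.7) / (0.08206 × 599.15) = 3.399 mol
n(PCl5) = (1/1) × 3.399 = 3.399 mol
V = nRT/P = 3.399 × 0.08206 × 1073.15 / 7.87 = 38.03 L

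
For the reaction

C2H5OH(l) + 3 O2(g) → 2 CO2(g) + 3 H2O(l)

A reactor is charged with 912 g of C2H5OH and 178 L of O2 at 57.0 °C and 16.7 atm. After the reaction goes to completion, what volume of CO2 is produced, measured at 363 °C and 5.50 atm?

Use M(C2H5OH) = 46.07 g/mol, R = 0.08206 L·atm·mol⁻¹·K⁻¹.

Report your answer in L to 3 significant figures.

376 L

n(C2H5OH) = 912 / 46.07 = 19.80 mol
n(O2) = PV/RT = (16.7 × 178) / (0.08206 × 330.15) = 109.7 mol
For 19.80 mol C2H5OH, stoichiometry requires (3/1) × 19.80 = 59.40 mol O2; 109.7 mol is available, so C2H5OH is limiting.
n(CO2) = (2/1) × 19.80 = 39.60 mol
V(CO2) = nRT/P = 39.60 × 0.08206 × 636.15 / 5.50 = 375.9 L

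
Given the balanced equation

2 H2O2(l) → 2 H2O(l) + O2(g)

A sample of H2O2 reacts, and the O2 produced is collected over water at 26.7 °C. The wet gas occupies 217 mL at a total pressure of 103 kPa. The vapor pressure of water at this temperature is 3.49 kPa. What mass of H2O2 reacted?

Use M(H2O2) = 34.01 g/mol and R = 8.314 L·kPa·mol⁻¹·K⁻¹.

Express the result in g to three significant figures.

P(O2) = 103 − 3.49 = 99.51 kPa
n(O2) = PV/RT = (99.51 × 0.2170) / (8.314 × 299.85) = 0.008662 mol
n(H2O2) = (2/1) × 0.008662 = 0.01732 mol
m(H2O2) = 0.01732 × 34.01 = 0.5891 g

0.589 g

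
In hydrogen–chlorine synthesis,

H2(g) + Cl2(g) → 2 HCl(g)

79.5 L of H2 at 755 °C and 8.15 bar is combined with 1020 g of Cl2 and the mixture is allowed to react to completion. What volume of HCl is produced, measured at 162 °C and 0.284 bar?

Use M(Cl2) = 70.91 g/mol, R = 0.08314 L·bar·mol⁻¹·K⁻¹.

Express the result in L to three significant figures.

n(H2) = PV/RT = (8.15 × 79.5) / (0.08314 × 1028.15) = 7.580 mol
n(Cl2) = 1020 / 70.91 = 14.38 mol
For 7.580 mol H2, stoichiometry requires (1/1) × 7.580 = 7.580 mol Cl2; 14.38 mol is available, so H2 is limiting.
n(HCl) = (2/1) × 7.580 = 15.16 mol
V(HCl) = nRT/P = 15.16 × 0.08314 × 435.15 / 0.284 = 1931 L

1930 L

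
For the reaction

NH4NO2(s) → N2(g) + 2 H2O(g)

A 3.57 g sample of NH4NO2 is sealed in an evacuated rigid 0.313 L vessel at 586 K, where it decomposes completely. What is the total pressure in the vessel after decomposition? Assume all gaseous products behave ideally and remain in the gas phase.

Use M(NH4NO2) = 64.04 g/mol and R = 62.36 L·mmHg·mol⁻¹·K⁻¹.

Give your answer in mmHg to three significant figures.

n(NH4NO2) = 3.57 / 64.04 = 0.05575 mol
n(gas produced) = (3/1) × 0.05575 = 0.1673 mol
P = nRT/V = 0.1673 × 62.36 × 586 / 0.313 = 19530 mmHg

19500 mmHg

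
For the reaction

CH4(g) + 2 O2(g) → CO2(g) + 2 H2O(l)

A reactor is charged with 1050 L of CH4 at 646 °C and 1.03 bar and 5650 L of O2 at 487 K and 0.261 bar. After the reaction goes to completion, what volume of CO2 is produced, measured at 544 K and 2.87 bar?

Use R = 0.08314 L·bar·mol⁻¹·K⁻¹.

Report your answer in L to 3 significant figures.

223 L

n(CH4) = PV/RT = (1.03 × 1050) / (0.08314 × 919.15) = 14.15 mol
n(O2) = PV/RT = (0.261 × 5650) / (0.08314 × 487) = 36.42 mol
For 14.15 mol CH4, stoichiometry requires (2/1) × 14.15 = 28.30 mol O2; 36.42 mol is available, so CH4 is limiting.
n(CO2) = (1/1) × 14.15 = 14.15 mol
V(CO2) = nRT/P = 14.15 × 0.08314 × 544 / 2.87 = 223.0 L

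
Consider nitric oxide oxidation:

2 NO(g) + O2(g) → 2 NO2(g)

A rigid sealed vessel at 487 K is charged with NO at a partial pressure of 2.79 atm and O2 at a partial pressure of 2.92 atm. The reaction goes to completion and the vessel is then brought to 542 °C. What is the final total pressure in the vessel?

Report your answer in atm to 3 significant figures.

7.22 atm

At constant V, partial pressures at 487 K are proportional to moles, so apply stoichiometry directly to pressures.
P(O2) required for 2.79 atm of NO = (1/2) × 2.79 = 1.395 atm; available 2.92 atm, so NO is limiting.
P(O2) remaining = 2.92 − (1/2) × 2.79 = 1.525 atm
P(gaseous products) = (2)/2 × 2.79 = 2.790 atm
P_total at 487 K = 1.525 + 2.790 = 4.315 atm
Scaling to 542 °C: P = 4.315 × 815.15/487 = 7.223 atm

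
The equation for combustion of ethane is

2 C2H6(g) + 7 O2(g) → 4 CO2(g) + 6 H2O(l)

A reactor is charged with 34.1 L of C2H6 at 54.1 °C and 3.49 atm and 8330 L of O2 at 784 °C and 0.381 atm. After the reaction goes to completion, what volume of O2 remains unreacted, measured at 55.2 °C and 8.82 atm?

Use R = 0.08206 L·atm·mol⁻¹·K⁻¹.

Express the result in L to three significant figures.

64.4 L

n(C2H6) = PV/RT = (3.49 × 34.1) / (0.08206 × 327.25) = 4.432 mol
n(O2) = PV/RT = (0.381 × 8330) / (0.08206 × 1057.15) = 36.58 mol
For 4.432 mol C2H6, stoichiometry requires (7/2) × 4.432 = 15.51 mol O2; 36.58 mol is available, so C2H6 is limiting.
n(O2) consumed = (7/2) × 4.432 = 15.51 mol; remaining = 36.58 − 15.51 = 21.07 mol
V(O2) = nRT/P = 21.07 × 0.08206 × 328.35 / 8.82 = 64.37 L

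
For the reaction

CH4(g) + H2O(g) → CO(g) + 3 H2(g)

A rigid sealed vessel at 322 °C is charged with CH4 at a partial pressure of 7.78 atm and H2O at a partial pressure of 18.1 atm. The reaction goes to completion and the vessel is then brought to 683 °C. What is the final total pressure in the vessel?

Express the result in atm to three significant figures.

66.6 atm

Because the vessel is rigid and T is held at 322 °C, work the stoichiometry in partial pressures (P_i = n_iRT/V).
P(H2O) required for 7.78 atm of CH4 = (1/1) × 7.78 = 7.780 atm; available 18.1 atm, so CH4 is limiting.
P(H2O) remaining = 18.1 − (1/1) × 7.78 = 10.32 atm
P(gaseous products) = (1+3)/1 × 7.78 = 31.12 atm
P_total at 322 °C = 10.32 + 31.12 = 41.44 atm
Scaling to 683 °C: P = 41.44 × 956.15/595.15 = 66.58 atm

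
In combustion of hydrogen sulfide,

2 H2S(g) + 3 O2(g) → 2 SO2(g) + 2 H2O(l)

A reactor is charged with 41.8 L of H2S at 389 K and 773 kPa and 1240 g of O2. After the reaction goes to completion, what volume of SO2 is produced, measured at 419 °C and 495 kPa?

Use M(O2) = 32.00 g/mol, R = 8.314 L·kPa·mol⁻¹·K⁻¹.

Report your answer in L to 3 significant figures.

116 L

n(H2S) = PV/RT = (773 × 41.8) / (8.314 × 389) = 9.991 mol
n(O2) = 1240 / 32.00 = 38.75 mol
For 9.991 mol H2S, stoichiometry requires (3/2) × 9.991 = 14.99 mol O2; 38.75 mol is available, so H2S is limiting.
n(SO2) = (2/2) × 9.991 = 9.991 mol
V(SO2) = nRT/P = 9.991 × 8.314 × 692.15 / 495 = 116.1 L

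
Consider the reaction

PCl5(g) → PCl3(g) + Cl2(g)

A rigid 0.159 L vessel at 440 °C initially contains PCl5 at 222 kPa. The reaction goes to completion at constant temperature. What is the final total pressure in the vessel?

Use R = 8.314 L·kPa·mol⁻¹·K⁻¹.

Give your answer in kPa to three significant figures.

Rigid vessel, constant T ⇒ P scales with total gas moles (1 → 2).
P_final = (2/1) × 222 = 444.0 kPa

444 kPa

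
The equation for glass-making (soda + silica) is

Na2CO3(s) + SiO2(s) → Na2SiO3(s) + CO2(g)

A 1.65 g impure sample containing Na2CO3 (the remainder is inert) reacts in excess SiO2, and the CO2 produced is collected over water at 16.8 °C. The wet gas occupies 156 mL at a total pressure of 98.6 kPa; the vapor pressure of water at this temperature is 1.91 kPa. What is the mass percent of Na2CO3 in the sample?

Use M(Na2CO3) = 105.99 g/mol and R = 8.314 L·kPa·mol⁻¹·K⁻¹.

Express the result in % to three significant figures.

P(CO2) = 98.6 − 1.91 = 96.69 kPa
n(CO2) = PV/RT = (96.69 × 0.1560) / (8.314 × 289.95) = 0.006257 mol
n(Na2CO3) = (1/1) × 0.006257 = 0.006257 mol
m(Na2CO3) = 0.006257 × 105.99 = 0.6632 g
%Na2CO3 = 0.6632 / 1.65 × 100 = 40.19%

40.2 %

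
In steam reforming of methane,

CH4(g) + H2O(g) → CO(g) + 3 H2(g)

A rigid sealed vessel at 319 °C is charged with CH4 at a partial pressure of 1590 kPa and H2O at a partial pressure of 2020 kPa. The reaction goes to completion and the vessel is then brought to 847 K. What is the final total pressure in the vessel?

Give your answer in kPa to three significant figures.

9710 kPa

At constant V, partial pressures at 319 °C are proportional to moles, so apply stoichiometry directly to pressures.
P(H2O) required for 1590 kPa of CH4 = (1/1) × 1590 = 1590 kPa; available 2020 kPa, so CH4 is limiting.
P(H2O) remaining = 2020 − (1/1) × 1590 = 430.0 kPa
P(gaseous products) = (1+3)/1 × 1590 = 6360 kPa
P_total at 319 °C = 430.0 + 6360 = 6790 kPa
Scaling to 847 K: P = 6790 × 847/592.15 = 9712 kPa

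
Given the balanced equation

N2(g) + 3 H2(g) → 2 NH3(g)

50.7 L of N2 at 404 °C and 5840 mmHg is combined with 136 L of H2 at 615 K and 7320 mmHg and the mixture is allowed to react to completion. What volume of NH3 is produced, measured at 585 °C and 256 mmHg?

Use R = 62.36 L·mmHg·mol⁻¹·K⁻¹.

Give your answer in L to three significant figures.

2930 L

n(N2) = PV/RT = (5840 × 50.7) / (62.36 × 677.15) = 7.012 mol
n(H2) = PV/RT = (7320 × 136) / (62.36 × 615) = 25.96 mol
For 7.012 mol N2, stoichiometry requires (3/1) × 7.012 = 21.04 mol H2; 25.96 mol is available, so N2 is limiting.
n(NH3) = (2/1) × 7.012 = 14.02 mol
V(NH3) = nRT/P = 14.02 × 62.36 × 858.15 / 256 = 2931 L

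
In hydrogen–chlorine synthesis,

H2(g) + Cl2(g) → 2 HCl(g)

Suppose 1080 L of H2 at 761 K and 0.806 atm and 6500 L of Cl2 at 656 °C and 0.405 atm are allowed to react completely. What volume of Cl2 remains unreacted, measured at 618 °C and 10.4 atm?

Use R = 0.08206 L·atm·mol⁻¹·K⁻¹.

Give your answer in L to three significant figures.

n(H2) = PV/RT = (0.806 × 1080) / (0.08206 × 761) = 13.94 mol
n(Cl2) = PV/RT = (0.405 × 6500) / (0.08206 × 929.15) = 34.53 mol
For 13.94 mol H2, stoichiometry requires (1/1) × 13.94 = 13.94 mol Cl2; 34.53 mol is available, so H2 is limiting.
n(Cl2) consumed = (1/1) × 13.94 = 13.94 mol; remaining = 34.53 − 13.94 = 20.59 mol
V(Cl2) = nRT/P = 20.59 × 0.08206 × 891.15 / 10.4 = 144.8 L

145 L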